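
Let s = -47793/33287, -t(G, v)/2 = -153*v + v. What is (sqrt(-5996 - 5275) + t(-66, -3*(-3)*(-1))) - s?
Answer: -91025439/33287 + 17*I*sqrt(39) ≈ -2734.6 + 106.16*I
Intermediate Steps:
t(G, v) = 304*v (t(G, v) = -2*(-153*v + v) = -(-304)*v = 304*v)
s = -47793/33287 (s = -47793*1/33287 = -47793/33287 ≈ -1.4358)
(sqrt(-5996 - 5275) + t(-66, -3*(-3)*(-1))) - s = (sqrt(-5996 - 5275) + 304*(-3*(-3)*(-1))) - 1*(-47793/33287) = (sqrt(-11271) + 304*(9*(-1))) + 47793/33287 = (17*I*sqrt(39) + 304*(-9)) + 47793/33287 = (17*I*sqrt(39) - 2736) + 47793/33287 = (-2736 + 17*I*sqrt(39)) + 47793/33287 = -91025439/33287 + 17*I*sqrt(39)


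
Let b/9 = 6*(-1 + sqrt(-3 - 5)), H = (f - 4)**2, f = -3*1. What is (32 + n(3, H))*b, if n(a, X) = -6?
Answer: -1404 + 2808*I*sqrt(2) ≈ -1404.0 + 3971.1*I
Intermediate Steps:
f = -3
H = 49 (H = (-3 - 4)**2 = (-7)**2 = 49)
b = -54 + 108*I*sqrt(2) (b = 9*(6*(-1 + sqrt(-3 - 5))) = 9*(6*(-1 + sqrt(-8))) = 9*(6*(-1 + 2*I*sqrt(2))) = 9*(-6 + 12*I*sqrt(2)) = -54 + 108*I*sqrt(2) ≈ -54.0 + 152.74*I)
(32 + n(3, H))*b = (32 - 6)*(-54 + 108*I*sqrt(2)) = 26*(-54 + 108*I*sqrt(2)) = -1404 + 2808*I*sqrt(2)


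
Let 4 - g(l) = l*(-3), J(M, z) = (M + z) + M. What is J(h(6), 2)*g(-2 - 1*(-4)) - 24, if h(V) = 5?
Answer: 96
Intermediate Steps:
J(M, z) = z + 2*M
g(l) = 4 + 3*l (g(l) = 4 - l*(-3) = 4 - (-3)*l = 4 + 3*l)
J(h(6), 2)*g(-2 - 1*(-4)) - 24 = (2 + 2*5)*(4 + 3*(-2 - 1*(-4))) - 24 = (2 + 10)*(4 + 3*(-2 + 4)) - 24 = 12*(4 + 3*2) - 24 = 12*(4 + 6) - 24 = 12*10 - 24 = 120 - 24 = 96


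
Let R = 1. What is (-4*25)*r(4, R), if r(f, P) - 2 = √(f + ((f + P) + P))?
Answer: -200 - 100*√10 ≈ -516.23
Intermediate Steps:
r(f, P) = 2 + √(2*P + 2*f) (r(f, P) = 2 + √(f + ((f + P) + P)) = 2 + √(f + ((P + f) + P)) = 2 + √(f + (f + 2*P)) = 2 + √(2*P + 2*f))
(-4*25)*r(4, R) = (-4*25)*(2 + √(2*1 + 2*4)) = -100*(2 + √(2 + 8)) = -100*(2 + √10) = -200 - 100*√10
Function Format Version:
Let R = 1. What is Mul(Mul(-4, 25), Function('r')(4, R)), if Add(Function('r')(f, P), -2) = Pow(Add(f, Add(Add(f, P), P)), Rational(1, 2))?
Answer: Add(-200, Mul(-100, Pow(10, Rational(1, 2)))) ≈ -516.23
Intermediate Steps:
Function('r')(f, P) = Add(2, Pow(Add(Mul(2, P), Mul(2, f)), Rational(1, 2))) (Function('r')(f, P) = Add(2, Pow(Add(f, Add(Add(f, P), P)), Rational(1, 2))) = Add(2, Pow(Add(f, Add(Add(P, f), P)), Rational(1, 2))) = Add(2, Pow(Add(f, Add(f, Mul(2, P))), Rational(1, 2))) = Add(2, Pow(Add(Mul(2, P), Mul(2, f)), Rational(1, 2))))
Mul(Mul(-4, 25), Function('r')(4, R)) = Mul(Mul(-4, 25), Add(2, Pow(Add(Mul(2, 1), Mul(2, 4)), Rational(1, 2)))) = Mul(-100, Add(2, Pow(Add(2, 8), Rational(1, 2)))) = Mul(-100, Add(2, Pow(10, Rational(1, 2)))) = Add(-200, Mul(-100, Pow(10, Rational(1, 2))))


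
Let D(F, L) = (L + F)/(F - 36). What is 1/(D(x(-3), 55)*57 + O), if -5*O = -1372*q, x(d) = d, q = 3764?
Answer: 5/5163828 ≈ 9.6827e-7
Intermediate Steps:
O = 5164208/5 (O = -(-1372)*3764/5 = -1/5*(-5164208) = 5164208/5 ≈ 1.0328e+6)
D(F, L) = (F + L)/(-36 + F)
1/(D(x(-3), 55)*57 + O) = 1/(((-3 + 55)/(-36 - 3))*57 + 5164208/5) = 1/((52/(-39))*57 + 5164208/5) = 1/(-1/39*52*57 + 5164208/5) = 1/(-4/3*57 + 5164208/5) = 1/(-76 + 5164208/5) = 1/(5163828/5) = 5/5163828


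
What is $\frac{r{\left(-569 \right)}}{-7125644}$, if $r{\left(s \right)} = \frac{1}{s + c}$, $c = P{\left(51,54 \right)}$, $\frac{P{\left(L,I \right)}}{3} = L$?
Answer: $\frac{1}{2964267904} \approx 3.3735 \cdot 10^{-10}$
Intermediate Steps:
$P{\left(L,I \right)} = 3 L$
$c = 153$ ($c = 3 \cdot 51 = 153$)
$r{\left(s \right)} = \frac{1}{153 + s}$ ($r{\left(s \right)} = \frac{1}{s + 153} = \frac{1}{153 + s}$)
$\frac{r{\left(-569 \right)}}{-7125644} = \frac{1}{\left(153 - 569\right) \left(-7125644\right)} = \frac{1}{-416} \left(- \frac{1}{7125644}\right) = \left(- \frac{1}{416}\right) \left(- \frac{1}{7125644}\right) = \frac{1}{2964267904}$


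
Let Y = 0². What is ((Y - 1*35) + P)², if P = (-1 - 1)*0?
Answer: 1225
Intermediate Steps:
Y = 0
P = 0 (P = -2*0 = 0)
((Y - 1*35) + P)² = ((0 - 1*35) + 0)² = ((0 - 35) + 0)² = (-35 + 0)² = (-35)² = 1225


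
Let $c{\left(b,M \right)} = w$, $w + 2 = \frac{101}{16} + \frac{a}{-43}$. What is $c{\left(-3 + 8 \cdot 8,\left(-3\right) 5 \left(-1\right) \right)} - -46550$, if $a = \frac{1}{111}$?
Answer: $\frac{3555259721}{76368} \approx 46554.0$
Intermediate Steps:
$a = \frac{1}{111} \approx 0.009009$
$w = \frac{329321}{76368}$ ($w = -2 + \left(\frac{101}{16} + \frac{1}{111 \left(-43\right)}\right) = -2 + \left(101 \cdot \frac{1}{16} + \frac{1}{111} \left(- \frac{1}{43}\right)\right) = -2 + \left(\frac{101}{16} - \frac{1}{4773}\right) = -2 + \frac{482057}{76368} = \frac{329321}{76368} \approx 4.3123$)
$c{\left(b,M \right)} = \frac{329321}{76368}$
$c{\left(-3 + 8 \cdot 8,\left(-3\right) 5 \left(-1\right) \right)} - -46550 = \frac{329321}{76368} - -46550 = \frac{329321}{76368} + 46550 = \frac{3555259721}{76368}$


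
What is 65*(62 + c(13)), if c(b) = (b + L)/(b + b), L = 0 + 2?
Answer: 8135/2 ≈ 4067.5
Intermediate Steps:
L = 2
c(b) = (2 + b)/(2*b) (c(b) = (b + 2)/(b + b) = (2 + b)/((2*b)) = (2 + b)*(1/(2*b)) = (2 + b)/(2*b))
65*(62 + c(13)) = 65*(62 + (½)*(2 + 13)/13) = 65*(62 + (½)*(1/13)*15) = 65*(62 + 15/26) = 65*(1627/26) = 8135/2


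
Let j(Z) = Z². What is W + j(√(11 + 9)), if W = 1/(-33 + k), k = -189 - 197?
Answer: 8379/419 ≈ 19.998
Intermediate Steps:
k = -386
W = -1/419 (W = 1/(-33 - 386) = 1/(-419) = -1/419 ≈ -0.0023866)
W + j(√(11 + 9)) = -1/419 + (√(11 + 9))² = -1/419 + (√20)² = -1/419 + (2*√5)² = -1/419 + 20 = 8379/419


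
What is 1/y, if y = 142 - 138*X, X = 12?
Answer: -1/1514 ≈ -0.00066050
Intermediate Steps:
y = -1514 (y = 142 - 138*12 = 142 - 1656 = -1514)
1/y = 1/(-1514) = -1/1514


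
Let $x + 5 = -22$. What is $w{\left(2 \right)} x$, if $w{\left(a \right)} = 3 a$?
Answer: $-162$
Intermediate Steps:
$x = -27$ ($x = -5 - 22 = -27$)
$w{\left(2 \right)} x = 3 \cdot 2 \left(-27\right) = 6 \left(-27\right) = -162$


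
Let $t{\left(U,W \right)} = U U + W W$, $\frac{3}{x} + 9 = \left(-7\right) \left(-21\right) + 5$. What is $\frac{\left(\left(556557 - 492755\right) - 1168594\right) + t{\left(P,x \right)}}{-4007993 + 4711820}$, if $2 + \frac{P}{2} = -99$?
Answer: $- \frac{21757490603}{14392558323} \approx -1.5117$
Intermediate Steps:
$P = -202$ ($P = -4 + 2 \left(-99\right) = -4 - 198 = -202$)
$x = \frac{3}{143}$ ($x = \frac{3}{-9 + \left(\left(-7\right) \left(-21\right) + 5\right)} = \frac{3}{-9 + \left(147 + 5\right)} = \frac{3}{-9 + 152} = \frac{3}{143} \approx 0.020979$)
$t{\left(U,W \right)} = U^{2} + W^{2}$
$\frac{\left(\left(556557 - 492755\right) - 1168594\right) + t{\left(P,x \right)}}{-4007993 + 4711820} = \frac{\left(\left(556557 - 492755\right) - 1168594\right) + \left(\left(-202\right)^{2} + \left(\frac{3}{143}\right)^{2}\right)}{-4007993 + 4711820} = \frac{\left(63802 - 1168594\right) + \left(40804 + \frac{9}{20449}\right)}{703827} = \left(-1104792 + \frac{834401005}{20449}\right) \frac{1}{703827} = \left(- \frac{21757490603}{20449}\right) \frac{1}{703827} = - \frac{21757490603}{14392558323}$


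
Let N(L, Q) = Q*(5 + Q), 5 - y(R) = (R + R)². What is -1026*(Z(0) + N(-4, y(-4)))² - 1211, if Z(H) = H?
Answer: -10414512707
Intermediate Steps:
y(R) = 5 - 4*R² (y(R) = 5 - (R + R)² = 5 - (2*R)² = 5 - 4*R²)
-1026*(Z(0) + N(-4, y(-4)))² - 1211 = -1026*(0 + (5 - 4*(-4)²)*(5 + (5 - 4*(-4)²)))² - 1211 = -1026*(0 + (5 - 4*16)*(5 + (5 - 4*16)))² - 1211 = -1026*(0 + (5 - 64)*(5 + (5 - 64)))² - 1211 = -1026*(0 - 59*(5 - 59))² - 1211 = -1026*(0 - 59*(-54))² - 1211 = -1026*(0 + 3186)² - 1211 = -1026*3186² - 1211 = -1026*10150596 - 1211 = -10414511496 - 1211 = -10414512707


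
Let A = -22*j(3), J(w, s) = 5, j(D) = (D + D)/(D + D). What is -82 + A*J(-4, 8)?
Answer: -192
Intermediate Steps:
j(D) = 1 (j(D) = (2*D)/((2*D)) = (2*D)*(1/(2*D)) = 1)
A = -22 (A = -22*1 = -22)
-82 + A*J(-4, 8) = -82 - 22*5 = -82 - 110 = -192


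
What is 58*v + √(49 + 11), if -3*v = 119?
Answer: -6902/3 + 2*√15 ≈ -2292.9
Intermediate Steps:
v = -119/3 (v = -⅓*119 = -119/3 ≈ -39.667)
58*v + √(49 + 11) = 58*(-119/3) + √(49 + 11) = -6902/3 + √60 = -6902/3 + 2*√15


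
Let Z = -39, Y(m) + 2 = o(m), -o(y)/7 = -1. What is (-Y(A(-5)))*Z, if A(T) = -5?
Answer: 195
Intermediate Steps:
o(y) = 7 (o(y) = -7*(-1) = 7)
Y(m) = 5 (Y(m) = -2 + 7 = 5)
(-Y(A(-5)))*Z = -1*5*(-39) = -5*(-39) = 195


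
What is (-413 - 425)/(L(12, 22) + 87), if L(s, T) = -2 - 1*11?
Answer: -419/37 ≈ -11.324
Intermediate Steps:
L(s, T) = -13 (L(s, T) = -2 - 11 = -13)
(-413 - 425)/(L(12, 22) + 87) = (-413 - 425)/(-13 + 87) = -838/74 = -838*1/74 = -419/37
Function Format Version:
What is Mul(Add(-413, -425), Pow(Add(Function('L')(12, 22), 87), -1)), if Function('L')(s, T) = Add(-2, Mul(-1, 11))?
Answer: Rational(-419, 37) ≈ -11.324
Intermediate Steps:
Function('L')(s, T) = -13 (Function('L')(s, T) = Add(-2, -11) = -13)
Mul(Add(-413, -425), Pow(Add(Function('L')(12, 22), 87), -1)) = Mul(Add(-413, -425), Pow(Add(-13, 87), -1)) = Mul(-838, Pow(74, -1)) = Mul(-838, Rational(1, 74)) = Rational(-419, 37)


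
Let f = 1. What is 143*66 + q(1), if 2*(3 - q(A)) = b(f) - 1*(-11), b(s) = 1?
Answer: 9435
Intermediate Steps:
q(A) = -3 (q(A) = 3 - (1 - 1*(-11))/2 = 3 - (1 + 11)/2 = 3 - ½*12 = 3 - 6 = -3)
143*66 + q(1) = 143*66 - 3 = 9438 - 3 = 9435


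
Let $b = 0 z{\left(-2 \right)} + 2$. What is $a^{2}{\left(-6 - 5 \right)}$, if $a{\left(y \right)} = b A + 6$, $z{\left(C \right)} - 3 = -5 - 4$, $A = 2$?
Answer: $100$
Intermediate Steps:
$z{\left(C \right)} = -6$ ($z{\left(C \right)} = 3 - 9 = -6$)
$b = 2$ ($b = 0 \left(-6\right) + 2 = 0 + 2 = 2$)
$a{\left(y \right)} = 10$ ($a{\left(y \right)} = 2 \cdot 2 + 6 = 4 + 6 = 10$)
$a^{2}{\left(-6 - 5 \right)} = 10^{2} = 100$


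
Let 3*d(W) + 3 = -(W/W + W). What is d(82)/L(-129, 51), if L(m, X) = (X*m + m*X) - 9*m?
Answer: 2/837 ≈ 0.0023895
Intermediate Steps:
d(W) = -4/3 - W/3 (d(W) = -1 + (-(W/W + W))/3 = -1 + (-(1 + W))/3 = -1 + (-1 - W)/3 = -1 + (-⅓ - W/3) = -4/3 - W/3)
L(m, X) = -9*m + 2*X*m (L(m, X) = (X*m + X*m) - 9*m = 2*X*m - 9*m = -9*m + 2*X*m)
d(82)/L(-129, 51) = (-4/3 - ⅓*82)/((-129*(-9 + 2*51))) = (-4/3 - 82/3)/((-129*(-9 + 102))) = -86/(3*((-129*93))) = -86/3/(-11997) = -86/3*(-1/11997) = 2/837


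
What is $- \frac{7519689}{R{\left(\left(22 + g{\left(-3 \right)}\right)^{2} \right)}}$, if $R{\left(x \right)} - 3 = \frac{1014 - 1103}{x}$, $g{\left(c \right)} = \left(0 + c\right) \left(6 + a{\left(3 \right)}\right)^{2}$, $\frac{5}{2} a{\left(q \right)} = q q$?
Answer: $- \frac{304359743141316}{121369507} \approx -2.5077 \cdot 10^{6}$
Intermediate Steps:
$a{\left(q \right)} = \frac{2 q^{2}}{5}$ ($a{\left(q \right)} = \frac{2 q q}{5} = \frac{2 q^{2}}{5}$)
$g{\left(c \right)} = \frac{2304 c}{25}$ ($g{\left(c \right)} = \left(0 + c\right) \left(6 + \frac{2 \cdot 3^{2}}{5}\right)^{2} = c \left(6 + \frac{2}{5} \cdot 9\right)^{2} = c \left(6 + \frac{18}{5}\right)^{2} = c \left(\frac{48}{5}\right)^{2} = c \frac{2304}{25} = \frac{2304 c}{25}$)
$R{\left(x \right)} = 3 - \frac{89}{x}$ ($R{\left(x \right)} = 3 + \frac{1014 - 1103}{x} = 3 - \frac{89}{x}$)
$- \frac{7519689}{R{\left(\left(22 + g{\left(-3 \right)}\right)^{2} \right)}} = - \frac{7519689}{3 - \frac{89}{\left(22 + \frac{2304}{25} \left(-3\right)\right)^{2}}} = - \frac{7519689}{3 - \frac{89}{\left(22 - \frac{6912}{25}\right)^{2}}} = - \frac{7519689}{3 - \frac{89}{\left(- \frac{6362}{25}\right)^{2}}} = - \frac{7519689}{3 - \frac{89}{\frac{40475044}{625}}} = - \frac{7519689}{3 - \frac{55625}{40475044}} = - \frac{7519689}{\frac{121369507}{40475044}} = \left(-7519689\right) \frac{40475044}{121369507} = - \frac{304359743141316}{121369507}$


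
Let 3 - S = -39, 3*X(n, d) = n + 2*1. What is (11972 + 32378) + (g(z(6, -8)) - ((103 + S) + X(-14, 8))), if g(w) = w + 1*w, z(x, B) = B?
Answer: 44193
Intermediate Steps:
X(n, d) = 2/3 + n/3 (X(n, d) = (n + 2*1)/3 = (n + 2)/3 = (2 + n)/3 = 2/3 + n/3)
g(w) = 2*w (g(w) = w + w = 2*w)
S = 42 (S = 3 - 1*(-39) = 3 + 39 = 42)
(11972 + 32378) + (g(z(6, -8)) - ((103 + S) + X(-14, 8))) = (11972 + 32378) + (2*(-8) - ((103 + 42) + (2/3 + (1/3)*(-14)))) = 44350 + (-16 - (145 + (2/3 - 14/3))) = 44350 + (-16 - (145 - 4)) = 44350 + (-16 - 1*141) = 44350 + (-16 - 141) = 44350 - 157 = 44193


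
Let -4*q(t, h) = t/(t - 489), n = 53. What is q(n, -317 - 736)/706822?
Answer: 53/1232697568 ≈ 4.2995e-8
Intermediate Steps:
q(t, h) = -t/(4*(-489 + t)) (q(t, h) = -t/(4*(t - 489)) = -t/(4*(-489 + t)))
q(n, -317 - 736)/706822 = -1*53/(-1956 + 4*53)/706822 = -1*53/(-1956 + 212)*(1/706822) = -1*53/(-1744)*(1/706822) = -1*53*(-1/1744)*(1/706822) = (53/1744)*(1/706822) = 53/1232697568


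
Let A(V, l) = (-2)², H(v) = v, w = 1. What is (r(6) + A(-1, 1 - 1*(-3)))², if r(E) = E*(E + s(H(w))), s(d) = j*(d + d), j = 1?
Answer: 2704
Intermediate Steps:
s(d) = 2*d (s(d) = 1*(d + d) = 1*(2*d) = 2*d)
A(V, l) = 4
r(E) = E*(2 + E) (r(E) = E*(E + 2*1) = E*(E + 2) = E*(2 + E))
(r(6) + A(-1, 1 - 1*(-3)))² = (6*(2 + 6) + 4)² = (6*8 + 4)² = (48 + 4)² = 52² = 2704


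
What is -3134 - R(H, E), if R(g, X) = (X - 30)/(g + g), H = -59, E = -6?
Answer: -184924/59 ≈ -3134.3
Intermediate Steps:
R(g, X) = (-30 + X)/(2*g) (R(g, X) = (-30 + X)/((2*g)) = (-30 + X)*(1/(2*g)) = (-30 + X)/(2*g))
-3134 - R(H, E) = -3134 - (-30 - 6)/(2*(-59)) = -3134 - (-1)*(-36)/(2*59) = -3134 - 1*18/59 = -3134 - 18/59 = -184924/59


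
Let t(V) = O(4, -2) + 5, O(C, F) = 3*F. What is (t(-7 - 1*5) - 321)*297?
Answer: -95634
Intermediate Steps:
t(V) = -1 (t(V) = 3*(-2) + 5 = -6 + 5 = -1)
(t(-7 - 1*5) - 321)*297 = (-1 - 321)*297 = -322*297 = -95634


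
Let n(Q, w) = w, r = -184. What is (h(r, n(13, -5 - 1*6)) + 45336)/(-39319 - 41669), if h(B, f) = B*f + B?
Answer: -11794/20247 ≈ -0.58251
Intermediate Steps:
h(B, f) = B + B*f
(h(r, n(13, -5 - 1*6)) + 45336)/(-39319 - 41669) = (-184*(1 + (-5 - 1*6)) + 45336)/(-39319 - 41669) = (-184*(1 + (-5 - 6)) + 45336)/(-80988) = (-184*(1 - 11) + 45336)*(-1/80988) = (-184*(-10) + 45336)*(-1/80988) = (1840 + 45336)*(-1/80988) = 47176*(-1/80988) = -11794/20247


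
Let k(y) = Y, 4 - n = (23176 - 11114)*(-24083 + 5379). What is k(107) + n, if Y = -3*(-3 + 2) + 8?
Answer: 225607663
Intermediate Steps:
n = 225607652 (n = 4 - (23176 - 11114)*(-24083 + 5379) = 4 - 12062*(-18704) = 4 - 1*(-225607648) = 4 + 225607648 = 225607652)
Y = 11 (Y = -3*(-1) + 8 = 3 + 8 = 11)
k(y) = 11
k(107) + n = 11 + 225607652 = 225607663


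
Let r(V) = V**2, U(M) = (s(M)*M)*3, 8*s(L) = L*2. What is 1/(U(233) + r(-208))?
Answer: 4/335923 ≈ 1.1907e-5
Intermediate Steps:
s(L) = L/4 (s(L) = (L*2)/8 = (2*L)/8 = L/4)
U(M) = 3*M**2/4 (U(M) = ((M/4)*M)*3 = (M**2/4)*3 = 3*M**2/4)
1/(U(233) + r(-208)) = 1/((3/4)*233**2 + (-208)**2) = 1/((3/4)*54289 + 43264) = 1/(162867/4 + 43264) = 1/(335923/4) = 4/335923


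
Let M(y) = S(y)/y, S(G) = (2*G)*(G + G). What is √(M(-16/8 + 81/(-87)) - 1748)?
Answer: 2*I*√369982/29 ≈ 41.949*I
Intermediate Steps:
S(G) = 4*G² (S(G) = (2*G)*(2*G) = 4*G²)
M(y) = 4*y (M(y) = (4*y²)/y = 4*y)
√(M(-16/8 + 81/(-87)) - 1748) = √(4*(-16/8 + 81/(-87)) - 1748) = √(4*(-16*⅛ + 81*(-1/87)) - 1748) = √(4*(-2 - 27/29) - 1748) = √(4*(-85/29) - 1748) = √(-340/29 - 1748) = √(-51032/29) = 2*I*√369982/29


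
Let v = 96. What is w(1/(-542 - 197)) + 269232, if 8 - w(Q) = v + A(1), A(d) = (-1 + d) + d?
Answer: 269143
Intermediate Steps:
A(d) = -1 + 2*d
w(Q) = -89 (w(Q) = 8 - (96 + (-1 + 2*1)) = 8 - (96 + (-1 + 2)) = 8 - (96 + 1) = 8 - 1*97 = 8 - 97 = -89)
w(1/(-542 - 197)) + 269232 = -89 + 269232 = 269143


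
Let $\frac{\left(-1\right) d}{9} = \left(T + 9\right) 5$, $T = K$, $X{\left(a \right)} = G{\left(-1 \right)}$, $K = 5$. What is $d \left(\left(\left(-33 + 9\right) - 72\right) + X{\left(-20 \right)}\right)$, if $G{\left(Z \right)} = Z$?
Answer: $61110$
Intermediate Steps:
$X{\left(a \right)} = -1$
$T = 5$
$d = -630$ ($d = - 9 \left(5 + 9\right) 5 = - 9 \cdot 14 \cdot 5 = \left(-9\right) 70 = -630$)
$d \left(\left(\left(-33 + 9\right) - 72\right) + X{\left(-20 \right)}\right) = - 630 \left(\left(\left(-33 + 9\right) - 72\right) - 1\right) = - 630 \left(\left(-24 - 72\right) - 1\right) = - 630 \left(-96 - 1\right) = \left(-630\right) \left(-97\right) = 61110$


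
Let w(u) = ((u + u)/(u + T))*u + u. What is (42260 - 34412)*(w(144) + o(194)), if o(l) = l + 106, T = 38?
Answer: 479826720/91 ≈ 5.2728e+6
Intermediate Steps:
w(u) = u + 2*u²/(38 + u) (w(u) = ((u + u)/(u + 38))*u + u = ((2*u)/(38 + u))*u + u = (2*u/(38 + u))*u + u = 2*u²/(38 + u) + u = u + 2*u²/(38 + u))
o(l) = 106 + l
(42260 - 34412)*(w(144) + o(194)) = (42260 - 34412)*(144*(38 + 3*144)/(38 + 144) + (106 + 194)) = 7848*(144*(38 + 432)/182 + 300) = 7848*(144*(1/182)*470 + 300) = 7848*(33840/91 + 300) = 7848*(61140/91) = 479826720/91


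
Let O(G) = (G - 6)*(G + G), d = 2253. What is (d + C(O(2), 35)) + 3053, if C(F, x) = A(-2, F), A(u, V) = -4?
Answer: 5302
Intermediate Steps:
O(G) = 2*G*(-6 + G) (O(G) = (-6 + G)*(2*G) = 2*G*(-6 + G))
C(F, x) = -4
(d + C(O(2), 35)) + 3053 = (2253 - 4) + 3053 = 2249 + 3053 = 5302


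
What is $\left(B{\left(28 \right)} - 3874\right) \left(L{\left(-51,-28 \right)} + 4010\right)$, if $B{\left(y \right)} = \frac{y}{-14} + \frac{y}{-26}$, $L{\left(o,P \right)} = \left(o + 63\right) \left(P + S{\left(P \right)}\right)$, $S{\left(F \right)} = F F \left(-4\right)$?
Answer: $\frac{1711551116}{13} \approx 1.3166 \cdot 10^{8}$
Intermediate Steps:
$S{\left(F \right)} = - 4 F^{2}$ ($S{\left(F \right)} = F^{2} \left(-4\right) = - 4 F^{2}$)
$L{\left(o,P \right)} = \left(63 + o\right) \left(P - 4 P^{2}\right)$ ($L{\left(o,P \right)} = \left(o + 63\right) \left(P - 4 P^{2}\right) = \left(63 + o\right) \left(P - 4 P^{2}\right)$)
$B{\left(y \right)} = - \frac{10 y}{91}$ ($B{\left(y \right)} = y \left(- \frac{1}{14}\right) + y \left(- \frac{1}{26}\right) = - \frac{y}{14} - \frac{y}{26} = - \frac{10 y}{91}$)
$\left(B{\left(28 \right)} - 3874\right) \left(L{\left(-51,-28 \right)} + 4010\right) = \left(\left(- \frac{10}{91}\right) 28 - 3874\right) \left(- 28 \left(63 - 51 - -7056 - \left(-112\right) \left(-51\right)\right) + 4010\right) = \left(- \frac{40}{13} - 3874\right) \left(- 28 \left(63 - 51 + 7056 - 5712\right) + 4010\right) = - \frac{50402 \left(\left(-28\right) 1356 + 4010\right)}{13} = - \frac{50402 \left(-37968 + 4010\right)}{13} = \left(- \frac{50402}{13}\right) \left(-33958\right) = \frac{1711551116}{13}$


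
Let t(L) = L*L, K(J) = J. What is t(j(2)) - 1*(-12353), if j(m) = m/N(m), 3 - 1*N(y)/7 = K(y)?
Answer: 605301/49 ≈ 12353.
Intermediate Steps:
N(y) = 21 - 7*y
j(m) = m/(21 - 7*m)
t(L) = L²
t(j(2)) - 1*(-12353) = (-1*2/(-21 + 7*2))² - 1*(-12353) = (-1*2/(-21 + 14))² + 12353 = (-1*2/(-7))² + 12353 = (-1*2*(-⅐))² + 12353 = (2/7)² + 12353 = 4/49 + 12353 = 605301/49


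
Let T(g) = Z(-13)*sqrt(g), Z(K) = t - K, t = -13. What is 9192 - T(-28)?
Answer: 9192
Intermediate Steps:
Z(K) = -13 - K
T(g) = 0 (T(g) = (-13 - 1*(-13))*sqrt(g) = (-13 + 13)*sqrt(g) = 0*sqrt(g) = 0)
9192 - T(-28) = 9192 - 1*0 = 9192 + 0 = 9192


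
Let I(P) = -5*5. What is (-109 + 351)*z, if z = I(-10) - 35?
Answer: -14520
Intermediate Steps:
I(P) = -25
z = -60 (z = -25 - 35 = -60)
(-109 + 351)*z = (-109 + 351)*(-60) = 242*(-60) = -14520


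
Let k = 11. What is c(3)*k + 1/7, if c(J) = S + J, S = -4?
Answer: -76/7 ≈ -10.857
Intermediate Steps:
c(J) = -4 + J
c(3)*k + 1/7 = (-4 + 3)*11 + 1/7 = -1*11 + ⅐ = -11 + ⅐ = -76/7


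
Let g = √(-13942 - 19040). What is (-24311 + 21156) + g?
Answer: -3155 + I*√32982 ≈ -3155.0 + 181.61*I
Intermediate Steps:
g = I*√32982 (g = √(-32982) = I*√32982 ≈ 181.61*I)
(-24311 + 21156) + g = (-24311 + 21156) + I*√32982 = -3155 + I*√32982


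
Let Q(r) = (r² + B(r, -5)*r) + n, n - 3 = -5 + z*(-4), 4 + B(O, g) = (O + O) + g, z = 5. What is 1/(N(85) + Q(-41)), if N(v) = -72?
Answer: 1/5318 ≈ 0.00018804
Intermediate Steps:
B(O, g) = -4 + g + 2*O (B(O, g) = -4 + ((O + O) + g) = -4 + (2*O + g) = -4 + (g + 2*O) = -4 + g + 2*O)
n = -22 (n = 3 + (-5 + 5*(-4)) = 3 + (-5 - 20) = 3 - 25 = -22)
Q(r) = -22 + r² + r*(-9 + 2*r) (Q(r) = (r² + (-4 - 5 + 2*r)*r) - 22 = (r² + (-9 + 2*r)*r) - 22 = (r² + r*(-9 + 2*r)) - 22 = -22 + r² + r*(-9 + 2*r))
1/(N(85) + Q(-41)) = 1/(-72 + (-22 - 9*(-41) + 3*(-41)²)) = 1/(-72 + (-22 + 369 + 3*1681)) = 1/(-72 + (-22 + 369 + 5043)) = 1/(-72 + 5390) = 1/5318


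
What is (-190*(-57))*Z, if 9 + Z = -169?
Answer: -1927740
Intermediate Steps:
Z = -178 (Z = -9 - 169 = -178)
(-190*(-57))*Z = -190*(-57)*(-178) = 10830*(-178) = -1927740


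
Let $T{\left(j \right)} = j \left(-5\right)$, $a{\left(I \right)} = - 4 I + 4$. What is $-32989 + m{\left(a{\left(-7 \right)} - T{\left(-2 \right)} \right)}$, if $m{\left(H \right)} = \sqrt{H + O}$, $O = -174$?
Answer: $-32989 + 2 i \sqrt{38} \approx -32989.0 + 12.329 i$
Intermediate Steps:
$a{\left(I \right)} = 4 - 4 I$
$T{\left(j \right)} = - 5 j$
$m{\left(H \right)} = \sqrt{-174 + H}$ ($m{\left(H \right)} = \sqrt{H - 174} = \sqrt{-174 + H}$)
$-32989 + m{\left(a{\left(-7 \right)} - T{\left(-2 \right)} \right)} = -32989 + \sqrt{-174 + \left(\left(4 - -28\right) - \left(-5\right) \left(-2\right)\right)} = -32989 + \sqrt{-174 + \left(\left(4 + 28\right) - 10\right)} = -32989 + \sqrt{-174 + \left(32 - 10\right)} = -32989 + \sqrt{-174 + 22} = -32989 + \sqrt{-152} = -32989 + 2 i \sqrt{38}$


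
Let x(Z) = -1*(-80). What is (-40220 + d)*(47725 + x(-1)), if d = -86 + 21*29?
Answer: -1897715085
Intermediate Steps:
x(Z) = 80
d = 523 (d = -86 + 609 = 523)
(-40220 + d)*(47725 + x(-1)) = (-40220 + 523)*(47725 + 80) = -39697*47805 = -1897715085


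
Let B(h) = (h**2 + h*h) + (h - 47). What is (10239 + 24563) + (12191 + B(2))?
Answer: 46956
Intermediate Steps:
B(h) = -47 + h + 2*h**2 (B(h) = (h**2 + h**2) + (-47 + h) = 2*h**2 + (-47 + h) = -47 + h + 2*h**2)
(10239 + 24563) + (12191 + B(2)) = (10239 + 24563) + (12191 + (-47 + 2 + 2*2**2)) = 34802 + (12191 + (-47 + 2 + 2*4)) = 34802 + (12191 + (-47 + 2 + 8)) = 34802 + (12191 - 37) = 34802 + 12154 = 46956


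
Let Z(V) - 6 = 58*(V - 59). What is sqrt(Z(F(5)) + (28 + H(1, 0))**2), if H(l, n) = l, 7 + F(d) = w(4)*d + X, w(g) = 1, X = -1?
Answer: I*sqrt(2749) ≈ 52.431*I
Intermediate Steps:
F(d) = -8 + d (F(d) = -7 + (1*d - 1) = -7 + (d - 1) = -7 + (-1 + d) = -8 + d)
Z(V) = -3416 + 58*V (Z(V) = 6 + 58*(V - 59) = 6 + 58*(-59 + V) = 6 + (-3422 + 58*V) = -3416 + 58*V)
sqrt(Z(F(5)) + (28 + H(1, 0))**2) = sqrt((-3416 + 58*(-8 + 5)) + (28 + 1)**2) = sqrt((-3416 + 58*(-3)) + 29**2) = sqrt((-3416 - 174) + 841) = sqrt(-3590 + 841) = sqrt(-2749) = I*sqrt(2749)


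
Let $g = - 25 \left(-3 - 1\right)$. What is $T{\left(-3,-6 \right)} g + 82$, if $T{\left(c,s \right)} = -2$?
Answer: $-118$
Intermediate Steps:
$g = 100$ ($g = \left(-25\right) \left(-4\right) = 100$)
$T{\left(-3,-6 \right)} g + 82 = \left(-2\right) 100 + 82 = -200 + 82 = -118$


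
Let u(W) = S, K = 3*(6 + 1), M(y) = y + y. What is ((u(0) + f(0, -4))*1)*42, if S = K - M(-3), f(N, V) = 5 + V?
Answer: 1176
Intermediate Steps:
M(y) = 2*y
K = 21 (K = 3*7 = 21)
S = 27 (S = 21 - 2*(-3) = 21 - 1*(-6) = 21 + 6 = 27)
u(W) = 27
((u(0) + f(0, -4))*1)*42 = ((27 + (5 - 4))*1)*42 = ((27 + 1)*1)*42 = (28*1)*42 = 28*42 = 1176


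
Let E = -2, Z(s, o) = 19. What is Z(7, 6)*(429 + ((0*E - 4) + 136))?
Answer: 10659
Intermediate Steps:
Z(7, 6)*(429 + ((0*E - 4) + 136)) = 19*(429 + ((0*(-2) - 4) + 136)) = 19*(429 + ((0 - 4) + 136)) = 19*(429 + (-4 + 136)) = 19*(429 + 132) = 19*561 = 10659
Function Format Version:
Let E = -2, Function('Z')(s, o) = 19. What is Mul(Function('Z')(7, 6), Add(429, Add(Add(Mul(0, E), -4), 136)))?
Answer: 10659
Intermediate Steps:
Mul(Function('Z')(7, 6), Add(429, Add(Add(Mul(0, E), -4), 136))) = Mul(19, Add(429, Add(Add(Mul(0, -2), -4), 136))) = Mul(19, Add(429, Add(Add(0, -4), 136))) = Mul(19, Add(429, Add(-4, 136))) = Mul(19, Add(429, 132)) = Mul(19, 561) = 10659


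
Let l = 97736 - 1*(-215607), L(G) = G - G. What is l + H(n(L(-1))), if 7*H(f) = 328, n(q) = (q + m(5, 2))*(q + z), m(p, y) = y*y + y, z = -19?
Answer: 2193729/7 ≈ 3.1339e+5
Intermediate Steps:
L(G) = 0
m(p, y) = y + y² (m(p, y) = y² + y = y + y²)
n(q) = (-19 + q)*(6 + q) (n(q) = (q + 2*(1 + 2))*(q - 19) = (q + 2*3)*(-19 + q) = (q + 6)*(-19 + q) = (6 + q)*(-19 + q) = (-19 + q)*(6 + q))
l = 313343 (l = 97736 + 215607 = 313343)
H(f) = 328/7 (H(f) = (⅐)*328 = 328/7)
l + H(n(L(-1))) = 313343 + 328/7 = 2193729/7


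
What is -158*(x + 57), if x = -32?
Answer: -3950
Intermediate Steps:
-158*(x + 57) = -158*(-32 + 57) = -158*25 = -3950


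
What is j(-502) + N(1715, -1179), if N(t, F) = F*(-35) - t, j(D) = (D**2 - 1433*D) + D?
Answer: 1010418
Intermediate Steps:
j(D) = D**2 - 1432*D
N(t, F) = -t - 35*F (N(t, F) = -35*F - t = -t - 35*F)
j(-502) + N(1715, -1179) = -502*(-1432 - 502) + (-1*1715 - 35*(-1179)) = -502*(-1934) + (-1715 + 41265) = 970868 + 39550 = 1010418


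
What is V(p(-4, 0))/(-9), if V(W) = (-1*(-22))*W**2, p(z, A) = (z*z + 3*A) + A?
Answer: -5632/9 ≈ -625.78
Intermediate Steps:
p(z, A) = z**2 + 4*A (p(z, A) = (z**2 + 3*A) + A = z**2 + 4*A)
V(W) = 22*W**2
V(p(-4, 0))/(-9) = (22*((-4)**2 + 4*0)**2)/(-9) = (22*(16 + 0)**2)*(-1/9) = (22*16**2)*(-1/9) = (22*256)*(-1/9) = 5632*(-1/9) = -5632/9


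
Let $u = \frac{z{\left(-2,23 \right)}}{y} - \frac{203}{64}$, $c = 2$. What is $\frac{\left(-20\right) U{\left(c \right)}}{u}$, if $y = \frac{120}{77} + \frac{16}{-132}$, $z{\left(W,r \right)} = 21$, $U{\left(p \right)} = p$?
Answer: $- \frac{212480}{60767} \approx -3.4966$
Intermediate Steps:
$y = \frac{332}{231}$ ($y = 120 \cdot \frac{1}{77} + 16 \left(- \frac{1}{132}\right) = \frac{120}{77} - \frac{4}{33} = \frac{332}{231} \approx 1.4372$)
$u = \frac{60767}{5312}$ ($u = \frac{21}{\frac{332}{231}} - \frac{203}{64} = 21 \cdot \frac{231}{332} - \frac{203}{64} = \frac{4851}{332} - \frac{203}{64} = \frac{60767}{5312} \approx 11.44$)
$\frac{\left(-20\right) U{\left(c \right)}}{u} = \frac{\left(-20\right) 2}{\frac{60767}{5312}} = \left(-40\right) \frac{5312}{60767} = - \frac{212480}{60767}$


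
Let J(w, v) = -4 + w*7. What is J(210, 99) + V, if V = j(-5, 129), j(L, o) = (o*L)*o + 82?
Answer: -81657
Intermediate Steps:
J(w, v) = -4 + 7*w
j(L, o) = 82 + L*o² (j(L, o) = (L*o)*o + 82 = L*o² + 82 = 82 + L*o²)
V = -83123 (V = 82 - 5*129² = 82 - 5*16641 = 82 - 83205 = -83123)
J(210, 99) + V = (-4 + 7*210) - 83123 = (-4 + 1470) - 83123 = 1466 - 83123 = -81657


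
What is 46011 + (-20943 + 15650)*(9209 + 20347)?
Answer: -156393897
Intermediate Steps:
46011 + (-20943 + 15650)*(9209 + 20347) = 46011 - 5293*29556 = 46011 - 156439908 = -156393897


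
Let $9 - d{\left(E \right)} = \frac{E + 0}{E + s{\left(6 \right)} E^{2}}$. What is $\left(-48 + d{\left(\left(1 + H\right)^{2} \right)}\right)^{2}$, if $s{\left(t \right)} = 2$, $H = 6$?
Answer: $\frac{14915044}{9801} \approx 1521.8$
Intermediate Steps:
$d{\left(E \right)} = 9 - \frac{E}{E + 2 E^{2}}$ ($d{\left(E \right)} = 9 - \frac{E + 0}{E + 2 E^{2}} = 9 - \frac{E}{E + 2 E^{2}}$)
$\left(-48 + d{\left(\left(1 + H\right)^{2} \right)}\right)^{2} = \left(-48 + \frac{2 \left(4 + 9 \left(1 + 6\right)^{2}\right)}{1 + 2 \left(1 + 6\right)^{2}}\right)^{2} = \left(-48 + \frac{2 \left(4 + 9 \cdot 7^{2}\right)}{1 + 2 \cdot 7^{2}}\right)^{2} = \left(-48 + \frac{2 \left(4 + 9 \cdot 49\right)}{1 + 2 \cdot 49}\right)^{2} = \left(-48 + \frac{2 \left(4 + 441\right)}{1 + 98}\right)^{2} = \left(-48 + 2 \cdot \frac{1}{99} \cdot 445\right)^{2} = \left(-48 + \frac{890}{99}\right)^{2} = \left(- \frac{3862}{99}\right)^{2} = \frac{14915044}{9801}$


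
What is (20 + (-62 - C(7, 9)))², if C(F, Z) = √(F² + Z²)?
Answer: (42 + √130)² ≈ 2851.7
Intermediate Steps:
(20 + (-62 - C(7, 9)))² = (20 + (-62 - √(7² + 9²)))² = (20 + (-62 - √(49 + 81)))² = (20 + (-62 - √130))² = (-42 - √130)²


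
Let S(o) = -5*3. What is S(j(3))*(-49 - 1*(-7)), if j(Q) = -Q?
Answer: 630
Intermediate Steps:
S(o) = -15
S(j(3))*(-49 - 1*(-7)) = -15*(-49 - 1*(-7)) = -15*(-49 + 7) = -15*(-42) = 630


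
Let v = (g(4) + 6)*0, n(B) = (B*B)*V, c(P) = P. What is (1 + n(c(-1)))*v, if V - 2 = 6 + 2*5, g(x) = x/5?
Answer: 0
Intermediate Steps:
g(x) = x/5 (g(x) = x*(⅕) = x/5)
V = 18 (V = 2 + (6 + 2*5) = 2 + (6 + 10) = 2 + 16 = 18)
n(B) = 18*B² (n(B) = (B*B)*18 = B²*18 = 18*B²)
v = 0 (v = ((⅕)*4 + 6)*0 = (⅘ + 6)*0 = (34/5)*0 = 0)
(1 + n(c(-1)))*v = (1 + 18*(-1)²)*0 = (1 + 18*1)*0 = (1 + 18)*0 = 19*0 = 0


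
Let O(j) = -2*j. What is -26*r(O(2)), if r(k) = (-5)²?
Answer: -650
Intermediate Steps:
r(k) = 25
-26*r(O(2)) = -26*25 = -1*650 = -650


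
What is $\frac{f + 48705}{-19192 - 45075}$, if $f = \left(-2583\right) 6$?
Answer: $- \frac{33207}{64267} \approx -0.5167$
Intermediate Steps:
$f = -15498$
$\frac{f + 48705}{-19192 - 45075} = \frac{-15498 + 48705}{-19192 - 45075} = \frac{33207}{-64267} = 33207 \left(- \frac{1}{64267}\right) = - \frac{33207}{64267}$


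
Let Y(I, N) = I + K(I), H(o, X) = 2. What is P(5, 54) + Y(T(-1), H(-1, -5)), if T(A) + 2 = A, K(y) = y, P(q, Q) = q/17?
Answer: -97/17 ≈ -5.7059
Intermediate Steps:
P(q, Q) = q/17 (P(q, Q) = q*(1/17) = q/17)
T(A) = -2 + A
Y(I, N) = 2*I (Y(I, N) = I + I = 2*I)
P(5, 54) + Y(T(-1), H(-1, -5)) = (1/17)*5 + 2*(-2 - 1) = 5/17 + 2*(-3) = 5/17 - 6 = -97/17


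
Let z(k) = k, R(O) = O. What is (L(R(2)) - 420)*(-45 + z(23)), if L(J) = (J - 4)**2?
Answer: 9152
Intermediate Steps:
L(J) = (-4 + J)**2
(L(R(2)) - 420)*(-45 + z(23)) = ((-4 + 2)**2 - 420)*(-45 + 23) = ((-2)**2 - 420)*(-22) = (4 - 420)*(-22) = -416*(-22) = 9152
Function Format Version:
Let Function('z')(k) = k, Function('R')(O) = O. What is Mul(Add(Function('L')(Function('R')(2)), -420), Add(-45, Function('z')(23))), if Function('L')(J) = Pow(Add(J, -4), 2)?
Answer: 9152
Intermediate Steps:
Function('L')(J) = Pow(Add(-4, J), 2)
Mul(Add(Function('L')(Function('R')(2)), -420), Add(-45, Function('z')(23))) = Mul(Add(Pow(Add(-4, 2), 2), -420), Add(-45, 23)) = Mul(Add(Pow(-2, 2), -420), -22) = Mul(Add(4, -420), -22) = Mul(-416, -22) = 9152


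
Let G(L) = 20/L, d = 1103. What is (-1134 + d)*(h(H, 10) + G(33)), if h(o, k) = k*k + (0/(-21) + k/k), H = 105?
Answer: -103943/33 ≈ -3149.8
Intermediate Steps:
h(o, k) = 1 + k² (h(o, k) = k² + (0*(-1/21) + 1) = k² + (0 + 1) = k² + 1 = 1 + k²)
(-1134 + d)*(h(H, 10) + G(33)) = (-1134 + 1103)*((1 + 10²) + 20/33) = -31*((1 + 100) + 20*(1/33)) = -31*(101 + 20/33) = -31*3353/33 = -103943/33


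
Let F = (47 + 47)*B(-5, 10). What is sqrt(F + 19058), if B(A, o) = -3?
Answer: 2*sqrt(4694) ≈ 137.03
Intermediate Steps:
F = -282 (F = (47 + 47)*(-3) = 94*(-3) = -282)
sqrt(F + 19058) = sqrt(-282 + 19058) = sqrt(18776) = 2*sqrt(4694)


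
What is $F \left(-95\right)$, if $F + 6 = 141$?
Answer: $-12825$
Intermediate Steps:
$F = 135$ ($F = -6 + 141 = 135$)
$F \left(-95\right) = 135 \left(-95\right) = -12825$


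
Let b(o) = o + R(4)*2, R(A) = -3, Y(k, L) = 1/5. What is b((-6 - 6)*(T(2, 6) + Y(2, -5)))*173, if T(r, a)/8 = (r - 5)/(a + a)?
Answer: 13494/5 ≈ 2698.8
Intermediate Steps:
Y(k, L) = ⅕
T(r, a) = 4*(-5 + r)/a (T(r, a) = 8*((r - 5)/(a + a)) = 8*((-5 + r)/((2*a))) = 8*((-5 + r)*(1/(2*a))) = 8*((-5 + r)/(2*a)) = 4*(-5 + r)/a)
b(o) = -6 + o (b(o) = o - 3*2 = o - 6 = -6 + o)
b((-6 - 6)*(T(2, 6) + Y(2, -5)))*173 = (-6 + (-6 - 6)*(4*(-5 + 2)/6 + ⅕))*173 = (-6 - 12*(4*(⅙)*(-3) + ⅕))*173 = (-6 - 12*(-2 + ⅕))*173 = (-6 - 12*(-9/5))*173 = (-6 + 108/5)*173 = (78/5)*173 = 13494/5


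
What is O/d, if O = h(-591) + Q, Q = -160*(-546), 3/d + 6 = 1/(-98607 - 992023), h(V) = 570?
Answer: -19179822111/109063 ≈ -1.7586e+5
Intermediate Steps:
d = -3271890/6543781 (d = 3/(-6 + 1/(-98607 - 992023)) = 3/(-6 + 1/(-1090630)) = 3/(-6 - 1/1090630) = 3/(-6543781/1090630) = 3*(-1090630/6543781) = -3271890/6543781 ≈ -0.50000)
Q = 87360
O = 87930 (O = 570 + 87360 = 87930)
O/d = 87930/(-3271890/6543781) = 87930*(-6543781/3271890) = -19179822111/109063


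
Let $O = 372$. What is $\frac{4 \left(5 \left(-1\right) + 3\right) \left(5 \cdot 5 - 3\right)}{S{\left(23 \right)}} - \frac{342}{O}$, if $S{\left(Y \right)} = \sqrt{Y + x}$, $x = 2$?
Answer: $- \frac{11197}{310} \approx -36.119$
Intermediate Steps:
$S{\left(Y \right)} = \sqrt{2 + Y}$ ($S{\left(Y \right)} = \sqrt{Y + 2} = \sqrt{2 + Y}$)
$\frac{4 \left(5 \left(-1\right) + 3\right) \left(5 \cdot 5 - 3\right)}{S{\left(23 \right)}} - \frac{342}{O} = \frac{4 \left(5 \left(-1\right) + 3\right) \left(5 \cdot 5 - 3\right)}{\sqrt{2 + 23}} - \frac{342}{372} = \frac{4 \left(-5 + 3\right) \left(25 - 3\right)}{\sqrt{25}} - \frac{57}{62} = \frac{4 \left(-2\right) 22}{5} - \frac{57}{62} = \left(-8\right) 22 \cdot \frac{1}{5} - \frac{57}{62} = \left(-176\right) \frac{1}{5} - \frac{57}{62} = - \frac{176}{5} - \frac{57}{62} = - \frac{11197}{310}$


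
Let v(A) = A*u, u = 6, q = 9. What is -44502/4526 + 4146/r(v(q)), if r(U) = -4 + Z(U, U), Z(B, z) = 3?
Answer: -9404649/2263 ≈ -4155.8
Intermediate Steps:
v(A) = 6*A (v(A) = A*6 = 6*A)
r(U) = -1 (r(U) = -4 + 3 = -1)
-44502/4526 + 4146/r(v(q)) = -44502/4526 + 4146/(-1) = -44502*1/4526 + 4146*(-1) = -22251/2263 - 4146 = -9404649/2263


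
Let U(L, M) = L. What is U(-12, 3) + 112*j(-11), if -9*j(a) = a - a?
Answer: -12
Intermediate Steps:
j(a) = 0 (j(a) = -(a - a)/9 = -⅑*0 = 0)
U(-12, 3) + 112*j(-11) = -12 + 112*0 = -12 + 0 = -12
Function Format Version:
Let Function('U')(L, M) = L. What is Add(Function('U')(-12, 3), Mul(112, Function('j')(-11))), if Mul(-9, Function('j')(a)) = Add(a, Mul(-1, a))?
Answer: -12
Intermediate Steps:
Function('j')(a) = 0 (Function('j')(a) = Mul(Rational(-1, 9), Add(a, Mul(-1, a))) = Mul(Rational(-1, 9), 0) = 0)
Add(Function('U')(-12, 3), Mul(112, Function('j')(-11))) = Add(-12, Mul(112, 0)) = Add(-12, 0) = -12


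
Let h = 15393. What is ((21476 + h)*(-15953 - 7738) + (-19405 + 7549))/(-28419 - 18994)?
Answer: 873475335/47413 ≈ 18423.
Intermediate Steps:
((21476 + h)*(-15953 - 7738) + (-19405 + 7549))/(-28419 - 18994) = ((21476 + 15393)*(-15953 - 7738) + (-19405 + 7549))/(-28419 - 18994) = (36869*(-23691) - 11856)/(-47413) = (-873463479 - 11856)*(-1/47413) = -873475335*(-1/47413) = 873475335/47413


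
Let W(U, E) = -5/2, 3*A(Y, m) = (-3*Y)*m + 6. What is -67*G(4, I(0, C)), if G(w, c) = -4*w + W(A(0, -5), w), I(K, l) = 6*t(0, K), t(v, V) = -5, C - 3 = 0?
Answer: 2479/2 ≈ 1239.5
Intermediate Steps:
C = 3 (C = 3 + 0 = 3)
A(Y, m) = 2 - Y*m (A(Y, m) = ((-3*Y)*m + 6)/3 = (-3*Y*m + 6)/3 = (6 - 3*Y*m)/3 = 2 - Y*m)
W(U, E) = -5/2 (W(U, E) = -5*½ = -5/2)
I(K, l) = -30 (I(K, l) = 6*(-5) = -30)
G(w, c) = -5/2 - 4*w (G(w, c) = -4*w - 5/2 = -5/2 - 4*w)
-67*G(4, I(0, C)) = -67*(-5/2 - 4*4) = -67*(-5/2 - 16) = -67*(-37/2) = 2479/2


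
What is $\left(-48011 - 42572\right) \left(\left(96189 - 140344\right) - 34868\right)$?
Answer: $7158140409$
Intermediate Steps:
$\left(-48011 - 42572\right) \left(\left(96189 - 140344\right) - 34868\right) = - 90583 \left(-44155 - 34868\right) = \left(-90583\right) \left(-79023\right) = 7158140409$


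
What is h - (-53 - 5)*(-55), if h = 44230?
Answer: 41040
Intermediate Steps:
h - (-53 - 5)*(-55) = 44230 - (-53 - 5)*(-55) = 44230 - (-58)*(-55) = 44230 - 1*3190 = 44230 - 3190 = 41040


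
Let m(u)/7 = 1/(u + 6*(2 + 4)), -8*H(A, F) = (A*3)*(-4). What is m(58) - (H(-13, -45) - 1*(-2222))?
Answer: -103514/47 ≈ -2202.4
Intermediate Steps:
H(A, F) = 3*A/2 (H(A, F) = -A*3*(-4)/8 = -3*A*(-4)/8 = -(-3)*A/2 = 3*A/2)
m(u) = 7/(36 + u) (m(u) = 7/(u + 6*(2 + 4)) = 7/(u + 6*6) = 7/(u + 36) = 7/(36 + u))
m(58) - (H(-13, -45) - 1*(-2222)) = 7/(36 + 58) - ((3/2)*(-13) - 1*(-2222)) = 7/94 - (-39/2 + 2222) = 7*(1/94) - 1*4405/2 = 7/94 - 4405/2 = -103514/47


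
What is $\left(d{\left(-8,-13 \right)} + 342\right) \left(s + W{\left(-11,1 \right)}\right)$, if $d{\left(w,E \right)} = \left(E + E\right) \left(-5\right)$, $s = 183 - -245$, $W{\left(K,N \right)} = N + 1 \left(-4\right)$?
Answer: $200600$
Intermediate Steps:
$W{\left(K,N \right)} = -4 + N$ ($W{\left(K,N \right)} = N - 4 = -4 + N$)
$s = 428$ ($s = 183 + 245 = 428$)
$d{\left(w,E \right)} = - 10 E$ ($d{\left(w,E \right)} = 2 E \left(-5\right) = - 10 E$)
$\left(d{\left(-8,-13 \right)} + 342\right) \left(s + W{\left(-11,1 \right)}\right) = \left(\left(-10\right) \left(-13\right) + 342\right) \left(428 + \left(-4 + 1\right)\right) = \left(130 + 342\right) \left(428 - 3\right) = 472 \cdot 425 = 200600$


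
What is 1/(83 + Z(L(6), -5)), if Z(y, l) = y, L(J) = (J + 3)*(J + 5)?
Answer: 1/182 ≈ 0.0054945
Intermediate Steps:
L(J) = (3 + J)*(5 + J)
1/(83 + Z(L(6), -5)) = 1/(83 + (15 + 6² + 8*6)) = 1/(83 + (15 + 36 + 48)) = 1/(83 + 99) = 1/182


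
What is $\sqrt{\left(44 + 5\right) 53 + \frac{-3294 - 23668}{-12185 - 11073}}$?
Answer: $\frac{\sqrt{351358536226}}{11629} \approx 50.972$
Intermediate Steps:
$\sqrt{\left(44 + 5\right) 53 + \frac{-3294 - 23668}{-12185 - 11073}} = \sqrt{49 \cdot 53 - \frac{26962}{-23258}} = \sqrt{2597 - - \frac{13481}{11629}} = \sqrt{2597 + \frac{13481}{11629}} = \sqrt{\frac{30213994}{11629}} = \frac{\sqrt{351358536226}}{11629}$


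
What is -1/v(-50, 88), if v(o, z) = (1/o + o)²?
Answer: -2500/6255001 ≈ -0.00039968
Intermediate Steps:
v(o, z) = (o + 1/o)²
-1/v(-50, 88) = -1/((1 + (-50)²)²/(-50)²) = -1/((1 + 2500)²/2500) = -1/((1/2500)*2501²) = -1/((1/2500)*6255001) = -1/6255001/2500 = -1*2500/6255001 = -2500/6255001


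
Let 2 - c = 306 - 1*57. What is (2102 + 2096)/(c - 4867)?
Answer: -2099/2557 ≈ -0.82088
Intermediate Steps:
c = -247 (c = 2 - (306 - 1*57) = 2 - (306 - 57) = 2 - 1*249 = 2 - 249 = -247)
(2102 + 2096)/(c - 4867) = (2102 + 2096)/(-247 - 4867) = 4198/(-5114) = 4198*(-1/5114) = -2099/2557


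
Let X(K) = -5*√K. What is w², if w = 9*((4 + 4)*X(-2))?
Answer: -259200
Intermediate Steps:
w = -360*I*√2 (w = 9*((4 + 4)*(-5*I*√2)) = 9*(8*(-5*I*√2)) = 9*(-40*I*√2) = -360*I*√2 ≈ -509.12*I)
w² = (-360*I*√2)² = -259200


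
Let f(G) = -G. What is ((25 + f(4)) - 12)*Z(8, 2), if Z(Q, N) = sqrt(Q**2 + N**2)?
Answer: 18*sqrt(17) ≈ 74.216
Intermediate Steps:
Z(Q, N) = sqrt(N**2 + Q**2)
((25 + f(4)) - 12)*Z(8, 2) = ((25 - 1*4) - 12)*sqrt(2**2 + 8**2) = ((25 - 4) - 12)*sqrt(4 + 64) = (21 - 12)*sqrt(68) = 9*(2*sqrt(17)) = 18*sqrt(17)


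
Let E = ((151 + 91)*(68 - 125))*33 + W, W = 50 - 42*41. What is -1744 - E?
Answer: 455130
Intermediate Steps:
W = -1672 (W = 50 - 1722 = -1672)
E = -456874 (E = ((151 + 91)*(68 - 125))*33 - 1672 = (242*(-57))*33 - 1672 = -13794*33 - 1672 = -455202 - 1672 = -456874)
-1744 - E = -1744 - 1*(-456874) = -1744 + 456874 = 455130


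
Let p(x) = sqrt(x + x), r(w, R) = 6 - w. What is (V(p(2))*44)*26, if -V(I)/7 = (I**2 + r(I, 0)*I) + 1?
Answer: -104104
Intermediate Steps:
p(x) = sqrt(2)*sqrt(x) (p(x) = sqrt(2*x) = sqrt(2)*sqrt(x))
V(I) = -7 - 7*I**2 - 7*I*(6 - I) (V(I) = -7*((I**2 + (6 - I)*I) + 1) = -7*((I**2 + I*(6 - I)) + 1) = -7*(1 + I**2 + I*(6 - I)) = -7 - 7*I**2 - 7*I*(6 - I))
(V(p(2))*44)*26 = ((-7 - 42*sqrt(2)*sqrt(2))*44)*26 = ((-7 - 42*2)*44)*26 = ((-7 - 84)*44)*26 = -91*44*26 = -4004*26 = -104104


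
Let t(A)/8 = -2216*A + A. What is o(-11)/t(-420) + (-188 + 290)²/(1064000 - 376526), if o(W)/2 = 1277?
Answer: 733208687/47374597200 ≈ 0.015477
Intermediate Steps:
o(W) = 2554 (o(W) = 2*1277 = 2554)
t(A) = -17720*A (t(A) = 8*(-2216*A + A) = 8*(-2215*A) = -17720*A)
o(-11)/t(-420) + (-188 + 290)²/(1064000 - 376526) = 2554/((-17720*(-420))) + (-188 + 290)²/(1064000 - 376526) = 2554/7442400 + 102²/687474 = 2554*(1/7442400) + 10404*(1/687474) = 1277/3721200 + 578/38193 = 733208687/47374597200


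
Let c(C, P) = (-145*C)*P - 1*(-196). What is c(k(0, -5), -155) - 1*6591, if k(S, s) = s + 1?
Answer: -96295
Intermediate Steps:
k(S, s) = 1 + s
c(C, P) = 196 - 145*C*P (c(C, P) = -145*C*P + 196 = 196 - 145*C*P)
c(k(0, -5), -155) - 1*6591 = (196 - 145*(1 - 5)*(-155)) - 1*6591 = (196 - 145*(-4)*(-155)) - 6591 = (196 - 89900) - 6591 = -89704 - 6591 = -96295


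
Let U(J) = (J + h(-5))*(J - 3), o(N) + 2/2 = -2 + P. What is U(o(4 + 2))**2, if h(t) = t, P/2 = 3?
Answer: 0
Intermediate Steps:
P = 6 (P = 2*3 = 6)
o(N) = 3 (o(N) = -1 + (-2 + 6) = -1 + 4 = 3)
U(J) = (-5 + J)*(-3 + J) (U(J) = (J - 5)*(J - 3) = (-5 + J)*(-3 + J))
U(o(4 + 2))**2 = (15 + 3**2 - 8*3)**2 = (15 + 9 - 24)**2 = 0**2 = 0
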